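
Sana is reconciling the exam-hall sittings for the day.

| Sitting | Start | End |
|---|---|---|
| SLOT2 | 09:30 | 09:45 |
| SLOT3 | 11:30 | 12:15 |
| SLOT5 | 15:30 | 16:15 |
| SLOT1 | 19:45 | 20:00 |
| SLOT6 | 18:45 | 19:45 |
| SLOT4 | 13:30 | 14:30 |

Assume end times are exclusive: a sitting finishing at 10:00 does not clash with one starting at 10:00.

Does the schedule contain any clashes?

No

Sorted by start: SLOT2, SLOT3, SLOT4, SLOT5, SLOT6, SLOT1.
SLOT3 starts after SLOT2 ends; SLOT2 is clear from here.
SLOT4 starts after SLOT3 ends; SLOT3 is clear from here.
SLOT5 starts after SLOT4 ends; SLOT4 is clear from here.
SLOT6 starts after SLOT5 ends; SLOT5 is clear from here.
SLOT1 starts exactly when SLOT6 ends (back-to-back, no overlap).
Every pair is clear; the schedule has no overlaps.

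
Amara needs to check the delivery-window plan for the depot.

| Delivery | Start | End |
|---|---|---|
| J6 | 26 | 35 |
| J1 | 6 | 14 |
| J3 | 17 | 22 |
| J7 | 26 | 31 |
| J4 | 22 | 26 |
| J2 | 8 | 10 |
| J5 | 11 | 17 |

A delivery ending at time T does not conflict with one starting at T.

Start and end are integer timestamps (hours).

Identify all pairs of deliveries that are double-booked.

J1 & J2, J1 & J5, J6 & J7

Check each pair: they overlap iff neither finishes before the other starts.
Sorted by start: J1, J2, J5, J3, J4, J6, J7.
J2 starts before J1 ends → J1 and J2 overlap.
J5 starts before J1 ends → J1 and J5 overlap.
J3 starts after J1 ends — done with J1.
J5 starts after J2 ends — done with J2.
J3 starts exactly when J5 ends (back-to-back, no overlap) — done with J5.
J4 starts exactly when J3 ends (back-to-back, no overlap) — done with J3.
J6 starts exactly when J4 ends (back-to-back, no overlap) — done with J4.
J7 starts before J6 ends → J6 and J7 overlap.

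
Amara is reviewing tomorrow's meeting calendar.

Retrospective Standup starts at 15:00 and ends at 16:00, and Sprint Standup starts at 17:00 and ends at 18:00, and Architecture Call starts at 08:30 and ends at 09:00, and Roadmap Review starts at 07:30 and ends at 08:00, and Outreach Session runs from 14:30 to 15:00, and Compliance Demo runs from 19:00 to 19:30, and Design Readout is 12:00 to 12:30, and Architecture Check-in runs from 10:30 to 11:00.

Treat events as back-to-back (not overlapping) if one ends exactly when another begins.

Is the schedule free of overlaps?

Sorted by start: Roadmap Review, Architecture Call, Architecture Check-in, Design Readout, Outreach Session, Retrospective Standup, Sprint Standup, Compliance Demo.
Architecture Call starts after Roadmap Review ends, so nothing later overlaps Roadmap Review either.
Architecture Check-in starts after Architecture Call ends, so nothing later overlaps Architecture Call either.
Design Readout starts after Architecture Check-in ends, so nothing later overlaps Architecture Check-in either.
Outreach Session starts after Design Readout ends, so nothing later overlaps Design Readout either.
Retrospective Standup starts exactly when Outreach Session ends (back-to-back, no overlap), so nothing later overlaps Outreach Session either.
Sprint Standup starts after Retrospective Standup ends, so nothing later overlaps Retrospective Standup either.
Compliance Demo starts after Sprint Standup ends.
Every pair is clear; the schedule has no overlaps.

Yes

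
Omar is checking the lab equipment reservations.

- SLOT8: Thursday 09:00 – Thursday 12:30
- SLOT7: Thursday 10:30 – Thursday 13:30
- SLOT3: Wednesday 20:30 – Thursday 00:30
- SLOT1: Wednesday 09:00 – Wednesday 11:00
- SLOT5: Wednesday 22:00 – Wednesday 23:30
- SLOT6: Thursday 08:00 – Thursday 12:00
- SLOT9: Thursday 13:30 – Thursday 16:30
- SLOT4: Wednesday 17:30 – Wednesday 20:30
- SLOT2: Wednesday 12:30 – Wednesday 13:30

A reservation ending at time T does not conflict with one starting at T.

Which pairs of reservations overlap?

SLOT3 & SLOT5, SLOT6 & SLOT7, SLOT6 & SLOT8, SLOT7 & SLOT8

Sorted by start: SLOT1, SLOT2, SLOT4, SLOT3, SLOT5, SLOT6, SLOT8, SLOT7, SLOT9.
SLOT2 starts after SLOT1 ends, so nothing later overlaps SLOT1 either.
SLOT4 starts after SLOT2 ends, so nothing later overlaps SLOT2 either.
SLOT3 starts exactly when SLOT4 ends (back-to-back, no overlap), so nothing later overlaps SLOT4 either.
SLOT5 starts before SLOT3 ends → SLOT3 and SLOT5 overlap.
SLOT6 starts after SLOT3 ends, so nothing later overlaps SLOT3 either.
SLOT6 starts after SLOT5 ends, so nothing later overlaps SLOT5 either.
SLOT8 starts before SLOT6 ends → SLOT6 and SLOT8 overlap.
SLOT7 starts before SLOT6 ends → SLOT6 and SLOT7 overlap.
SLOT9 starts after SLOT6 ends.
SLOT7 starts before SLOT8 ends → SLOT8 and SLOT7 overlap.
SLOT9 starts after SLOT8 ends.
SLOT9 starts exactly when SLOT7 ends (back-to-back, no overlap).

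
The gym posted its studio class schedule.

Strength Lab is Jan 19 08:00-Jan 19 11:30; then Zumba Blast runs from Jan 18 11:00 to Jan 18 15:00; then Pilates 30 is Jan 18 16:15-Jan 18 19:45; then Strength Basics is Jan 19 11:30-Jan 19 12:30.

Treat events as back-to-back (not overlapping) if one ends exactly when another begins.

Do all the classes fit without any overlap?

Yes

Sorted by start: Zumba Blast, Pilates 30, Strength Lab, Strength Basics.
Pilates 30 starts after Zumba Blast ends, so Zumba Blast has no further overlaps.
Strength Lab starts after Pilates 30 ends, so Pilates 30 has no further overlaps.
Strength Basics starts exactly when Strength Lab ends (back-to-back, no overlap).
Every pair is clear; the schedule has no overlaps.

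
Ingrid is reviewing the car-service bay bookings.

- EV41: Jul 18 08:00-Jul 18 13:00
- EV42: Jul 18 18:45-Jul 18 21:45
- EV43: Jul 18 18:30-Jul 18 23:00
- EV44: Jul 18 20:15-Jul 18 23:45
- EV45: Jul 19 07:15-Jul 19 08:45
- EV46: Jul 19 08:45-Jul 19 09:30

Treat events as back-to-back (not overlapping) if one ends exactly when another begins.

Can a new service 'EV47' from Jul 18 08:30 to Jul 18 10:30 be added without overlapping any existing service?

EV41: starts Jul 18 08:00 before EV47 ends Jul 18 10:30, and ends Jul 18 13:00 after EV47 starts Jul 18 08:30 → overlap.
EV43: starts Jul 18 18:30 at or after EV47 ends Jul 18 10:30 → clear.
EV42: starts Jul 18 18:45 at or after EV47 ends Jul 18 10:30 → clear.
EV44: starts Jul 18 20:15 at or after EV47 ends Jul 18 10:30 → clear.
EV45: starts Jul 19 07:15 at or after EV47 ends Jul 18 10:30 → clear.
EV46: starts Jul 19 08:45 at or after EV47 ends Jul 18 10:30 → clear.
EV47 overlaps EV41.

No — it overlaps EV41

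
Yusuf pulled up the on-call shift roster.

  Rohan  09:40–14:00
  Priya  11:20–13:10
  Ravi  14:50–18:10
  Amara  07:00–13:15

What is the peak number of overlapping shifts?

3

Sort all start/end points and keep a running count:
07:00 start Amara → 1
09:40 start Rohan → 2
11:20 start Priya → 3
13:10 end Priya → 2
13:15 end Amara → 1
14:00 end Rohan → 0
14:50 start Ravi → 1
18:10 end Ravi → 0
Peak is 3, at 11:20 (Amara, Priya, Rohan).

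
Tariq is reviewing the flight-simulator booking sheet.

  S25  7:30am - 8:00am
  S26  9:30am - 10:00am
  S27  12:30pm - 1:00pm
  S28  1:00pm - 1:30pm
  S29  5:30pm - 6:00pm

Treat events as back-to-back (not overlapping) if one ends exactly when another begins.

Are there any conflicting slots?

No

Sorted by start: S25, S26, S27, S28, S29.
S26 starts after S25 ends, so nothing later overlaps S25 either.
S27 starts after S26 ends, so nothing later overlaps S26 either.
S28 starts exactly when S27 ends (back-to-back, no overlap), so nothing later overlaps S27 either.
S29 starts after S28 ends.
Every pair is clear; the schedule has no overlaps.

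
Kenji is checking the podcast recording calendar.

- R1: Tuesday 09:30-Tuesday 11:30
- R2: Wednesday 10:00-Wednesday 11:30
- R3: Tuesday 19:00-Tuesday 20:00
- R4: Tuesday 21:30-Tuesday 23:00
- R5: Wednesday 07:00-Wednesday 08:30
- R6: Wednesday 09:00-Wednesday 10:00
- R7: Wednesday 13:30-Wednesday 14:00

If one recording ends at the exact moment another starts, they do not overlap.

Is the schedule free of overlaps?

Sorted by start: R1, R3, R4, R5, R6, R2, R7.
R3 starts after R1 ends — done with R1.
R4 starts after R3 ends — done with R3.
R5 starts after R4 ends — done with R4.
R6 starts after R5 ends — done with R5.
R2 starts exactly when R6 ends (back-to-back, no overlap) — done with R6.
R7 starts after R2 ends.
Every pair is clear; the schedule has no overlaps.

Yes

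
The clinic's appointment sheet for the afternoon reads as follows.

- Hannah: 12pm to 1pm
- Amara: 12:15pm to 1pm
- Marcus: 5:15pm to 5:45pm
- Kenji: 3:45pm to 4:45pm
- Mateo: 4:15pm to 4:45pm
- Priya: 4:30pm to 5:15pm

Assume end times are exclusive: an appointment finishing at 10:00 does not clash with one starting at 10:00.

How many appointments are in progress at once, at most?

Sort all start/end points and keep a running count:
12pm start Hannah → 1
12:15pm start Amara → 2
1pm end Amara → 1
1pm end Hannah → 0
3:45pm start Kenji → 1
4:15pm start Mateo → 2
4:30pm start Priya → 3
4:45pm end Kenji → 2
4:45pm end Mateo → 1
5:15pm end Priya → 0
5:15pm start Marcus → 1
5:45pm end Marcus → 0
Peak is 3, at 4:30pm (Kenji, Mateo, Priya).

3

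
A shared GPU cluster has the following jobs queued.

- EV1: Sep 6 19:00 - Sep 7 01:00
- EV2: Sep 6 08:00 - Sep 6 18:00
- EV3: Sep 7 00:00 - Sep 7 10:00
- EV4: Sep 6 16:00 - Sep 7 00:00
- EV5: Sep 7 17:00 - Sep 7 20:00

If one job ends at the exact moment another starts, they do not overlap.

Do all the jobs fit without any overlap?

No

Sorted by start: EV2, EV4, EV1, EV3, EV5.
EV4 starts before EV2 ends → EV2 and EV4 overlap.
That's a conflict, so the schedule is not conflict-free.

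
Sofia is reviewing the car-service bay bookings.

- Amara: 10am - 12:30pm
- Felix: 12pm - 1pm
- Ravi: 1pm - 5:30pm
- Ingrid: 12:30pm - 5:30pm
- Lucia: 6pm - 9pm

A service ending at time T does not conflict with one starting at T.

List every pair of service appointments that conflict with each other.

Sorted by start: Amara, Felix, Ingrid, Ravi, Lucia.
Felix starts before Amara ends → Amara and Felix overlap.
Ingrid starts exactly when Amara ends (back-to-back, no overlap); Amara is clear from here.
Ingrid starts before Felix ends → Felix and Ingrid overlap.
Ravi starts exactly when Felix ends (back-to-back, no overlap); Felix is clear from here.
Ravi starts before Ingrid ends → Ingrid and Ravi overlap.
Lucia starts after Ingrid ends.
Lucia starts after Ravi ends.

Amara & Felix, Felix & Ingrid, Ingrid & Ravi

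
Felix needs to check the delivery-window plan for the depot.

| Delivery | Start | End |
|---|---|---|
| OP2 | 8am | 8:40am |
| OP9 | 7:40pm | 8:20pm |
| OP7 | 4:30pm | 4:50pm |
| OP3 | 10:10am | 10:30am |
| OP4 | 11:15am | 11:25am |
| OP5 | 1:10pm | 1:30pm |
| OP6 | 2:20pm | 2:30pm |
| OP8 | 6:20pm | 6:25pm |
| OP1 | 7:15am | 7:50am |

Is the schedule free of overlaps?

Yes

Check each pair: they overlap iff neither finishes before the other starts.
Sorted by start: OP1, OP2, OP3, OP4, OP5, OP6, OP7, OP8, OP9.
OP2 starts after OP1 ends — done with OP1.
OP3 starts after OP2 ends — done with OP2.
OP4 starts after OP3 ends — done with OP3.
OP5 starts after OP4 ends — done with OP4.
OP6 starts after OP5 ends — done with OP5.
OP7 starts after OP6 ends — done with OP6.
OP8 starts after OP7 ends — done with OP7.
OP9 starts after OP8 ends.
Every pair is clear; the schedule has no overlaps.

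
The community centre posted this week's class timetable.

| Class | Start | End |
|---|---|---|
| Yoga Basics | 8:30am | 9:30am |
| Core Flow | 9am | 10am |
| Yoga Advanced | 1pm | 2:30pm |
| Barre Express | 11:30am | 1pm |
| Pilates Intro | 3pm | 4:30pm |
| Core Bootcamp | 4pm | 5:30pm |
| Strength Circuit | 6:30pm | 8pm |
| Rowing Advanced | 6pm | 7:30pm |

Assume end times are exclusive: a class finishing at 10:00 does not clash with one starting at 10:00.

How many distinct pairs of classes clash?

3

Two intervals overlap when each starts before the other ends.
Sorted by start: Yoga Basics, Core Flow, Barre Express, Yoga Advanced, Pilates Intro, Core Bootcamp, Rowing Advanced, Strength Circuit.
Core Flow starts before Yoga Basics ends → Yoga Basics and Core Flow overlap.
Barre Express starts after Yoga Basics ends, so nothing later overlaps Yoga Basics either.
Barre Express starts after Core Flow ends, so nothing later overlaps Core Flow either.
Yoga Advanced starts exactly when Barre Express ends (back-to-back, no overlap), so nothing later overlaps Barre Express either.
Pilates Intro starts after Yoga Advanced ends, so nothing later overlaps Yoga Advanced either.
Core Bootcamp starts before Pilates Intro ends → Pilates Intro and Core Bootcamp overlap.
Rowing Advanced starts after Pilates Intro ends, so nothing later overlaps Pilates Intro either.
Rowing Advanced starts after Core Bootcamp ends, so nothing later overlaps Core Bootcamp either.
Strength Circuit starts before Rowing Advanced ends → Rowing Advanced and Strength Circuit overlap.
Overlapping pairs: Core Bootcamp & Pilates Intro, Core Flow & Yoga Basics, Rowing Advanced & Strength Circuit — 3 in total.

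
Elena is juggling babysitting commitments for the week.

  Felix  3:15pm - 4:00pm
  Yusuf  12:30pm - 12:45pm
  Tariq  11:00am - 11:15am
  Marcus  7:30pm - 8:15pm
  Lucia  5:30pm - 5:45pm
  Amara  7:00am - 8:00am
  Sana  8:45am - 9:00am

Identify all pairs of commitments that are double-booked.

no conflicts

Sorted by start: Amara, Sana, Tariq, Yusuf, Felix, Lucia, Marcus.
Sana starts after Amara ends, so nothing later overlaps Amara either.
Tariq starts after Sana ends, so nothing later overlaps Sana either.
Yusuf starts after Tariq ends, so nothing later overlaps Tariq either.
Felix starts after Yusuf ends, so nothing later overlaps Yusuf either.
Lucia starts after Felix ends, so nothing later overlaps Felix either.
Marcus starts after Lucia ends.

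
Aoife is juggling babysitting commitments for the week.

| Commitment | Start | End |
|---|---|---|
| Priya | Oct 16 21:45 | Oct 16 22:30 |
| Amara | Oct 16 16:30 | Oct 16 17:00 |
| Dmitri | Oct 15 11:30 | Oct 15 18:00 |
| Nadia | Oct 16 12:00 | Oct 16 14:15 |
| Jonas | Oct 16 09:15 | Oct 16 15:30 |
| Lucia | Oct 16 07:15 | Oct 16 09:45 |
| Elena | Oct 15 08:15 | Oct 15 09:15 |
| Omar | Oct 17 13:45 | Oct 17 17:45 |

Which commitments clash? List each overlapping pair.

Jonas & Lucia, Jonas & Nadia

Sorted by start: Elena, Dmitri, Lucia, Jonas, Nadia, Amara, Priya, Omar.
Dmitri starts after Elena ends — done with Elena.
Lucia starts after Dmitri ends — done with Dmitri.
Jonas starts before Lucia ends → Lucia and Jonas overlap.
Nadia starts after Lucia ends — done with Lucia.
Nadia starts before Jonas ends → Jonas and Nadia overlap.
Amara starts after Jonas ends — done with Jonas.
Amara starts after Nadia ends — done with Nadia.
Priya starts after Amara ends — done with Amara.
Omar starts after Priya ends.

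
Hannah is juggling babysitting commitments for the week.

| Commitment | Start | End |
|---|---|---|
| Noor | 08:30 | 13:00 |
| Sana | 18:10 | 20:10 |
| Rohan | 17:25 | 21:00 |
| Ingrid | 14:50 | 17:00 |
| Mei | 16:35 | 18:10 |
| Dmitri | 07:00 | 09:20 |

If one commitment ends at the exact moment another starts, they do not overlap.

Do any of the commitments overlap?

Yes

Sorted by start: Dmitri, Noor, Ingrid, Mei, Rohan, Sana.
Noor starts before Dmitri ends → Dmitri and Noor overlap.
That's a conflict, so the schedule is not conflict-free.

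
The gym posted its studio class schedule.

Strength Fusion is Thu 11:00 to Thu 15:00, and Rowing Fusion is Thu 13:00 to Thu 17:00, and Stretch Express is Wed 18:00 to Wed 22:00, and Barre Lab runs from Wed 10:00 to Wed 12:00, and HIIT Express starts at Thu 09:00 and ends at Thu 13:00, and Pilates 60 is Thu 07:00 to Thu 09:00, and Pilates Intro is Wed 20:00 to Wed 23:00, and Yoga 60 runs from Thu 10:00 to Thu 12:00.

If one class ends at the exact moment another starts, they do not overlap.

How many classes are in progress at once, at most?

Sweep the timeline, counting +1 at each start and −1 at each end (ends before starts at a tie):
Wed 10:00 start Barre Lab → 1
Wed 12:00 end Barre Lab → 0
Wed 18:00 start Stretch Express → 1
Wed 20:00 start Pilates Intro → 2
Wed 22:00 end Stretch Express → 1
Wed 23:00 end Pilates Intro → 0
Thu 07:00 start Pilates 60 → 1
Thu 09:00 end Pilates 60 → 0
Thu 09:00 start HIIT Express → 1
Thu 10:00 start Yoga 60 → 2
Thu 11:00 start Strength Fusion → 3
Thu 12:00 end Yoga 60 → 2
Thu 13:00 end HIIT Express → 1
Thu 13:00 start Rowing Fusion → 2
Thu 15:00 end Strength Fusion → 1
Thu 17:00 end Rowing Fusion → 0
Peak is 3, at Thu 11:00 (HIIT Express, Strength Fusion, Yoga 60).

3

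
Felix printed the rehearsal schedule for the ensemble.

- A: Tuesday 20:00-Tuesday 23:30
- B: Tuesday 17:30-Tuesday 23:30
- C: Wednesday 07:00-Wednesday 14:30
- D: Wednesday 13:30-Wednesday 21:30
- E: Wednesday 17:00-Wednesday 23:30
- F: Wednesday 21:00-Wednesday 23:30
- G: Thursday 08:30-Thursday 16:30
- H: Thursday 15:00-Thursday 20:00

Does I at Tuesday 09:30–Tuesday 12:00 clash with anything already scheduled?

No — it doesn't clash with anything

B: starts Tuesday 17:30 at or after I ends Tuesday 12:00 → clear.
A: starts Tuesday 20:00 at or after I ends Tuesday 12:00 → clear.
C: starts Wednesday 07:00 at or after I ends Tuesday 12:00 → clear.
D: starts Wednesday 13:30 at or after I ends Tuesday 12:00 → clear.
E: starts Wednesday 17:00 at or after I ends Tuesday 12:00 → clear.
F: starts Wednesday 21:00 at or after I ends Tuesday 12:00 → clear.
G: starts Thursday 08:30 at or after I ends Tuesday 12:00 → clear.
H: starts Thursday 15:00 at or after I ends Tuesday 12:00 → clear.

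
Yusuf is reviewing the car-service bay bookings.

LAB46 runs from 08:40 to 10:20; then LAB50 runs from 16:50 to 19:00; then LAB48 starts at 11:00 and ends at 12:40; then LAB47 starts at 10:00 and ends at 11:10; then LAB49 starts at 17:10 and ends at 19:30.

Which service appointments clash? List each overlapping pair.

LAB46 & LAB47, LAB47 & LAB48, LAB49 & LAB50

Two intervals overlap when each starts before the other ends.
Sorted by start: LAB46, LAB47, LAB48, LAB50, LAB49.
LAB47 starts before LAB46 ends → LAB46 and LAB47 overlap.
LAB48 starts after LAB46 ends — done with LAB46.
LAB48 starts before LAB47 ends → LAB47 and LAB48 overlap.
LAB50 starts after LAB47 ends — done with LAB47.
LAB50 starts after LAB48 ends — done with LAB48.
LAB49 starts before LAB50 ends → LAB50 and LAB49 overlap.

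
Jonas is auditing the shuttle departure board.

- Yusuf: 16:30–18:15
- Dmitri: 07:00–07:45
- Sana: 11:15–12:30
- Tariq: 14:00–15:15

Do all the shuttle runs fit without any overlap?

Sorted by start: Dmitri, Sana, Tariq, Yusuf.
Sana starts after Dmitri ends, so nothing later overlaps Dmitri either.
Tariq starts after Sana ends, so nothing later overlaps Sana either.
Yusuf starts after Tariq ends.
Every pair is clear; the schedule has no overlaps.

Yes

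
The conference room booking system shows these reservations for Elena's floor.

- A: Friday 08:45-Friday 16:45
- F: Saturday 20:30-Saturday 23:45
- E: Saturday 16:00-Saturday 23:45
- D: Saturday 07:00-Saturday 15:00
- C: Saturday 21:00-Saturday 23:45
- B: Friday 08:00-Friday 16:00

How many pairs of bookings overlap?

Check each pair: they overlap iff neither finishes before the other starts.
Sorted by start: B, A, D, E, F, C.
A starts before B ends → B and A overlap.
D starts after B ends — done with B.
D starts after A ends — done with A.
E starts after D ends — done with D.
F starts before E ends → E and F overlap.
C starts before E ends → E and C overlap.
C starts before F ends → F and C overlap.
Overlapping pairs: A & B, C & E, C & F, E & F — 4 in total.

4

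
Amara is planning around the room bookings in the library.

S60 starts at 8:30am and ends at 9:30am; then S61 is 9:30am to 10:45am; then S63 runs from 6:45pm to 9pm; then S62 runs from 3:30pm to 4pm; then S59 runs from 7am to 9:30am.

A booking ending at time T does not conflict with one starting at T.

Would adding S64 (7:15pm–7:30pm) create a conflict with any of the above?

Yes — it overlaps S63

S59: ends 9:30am at or before S64 starts 7:15pm → clear.
S60: ends 9:30am at or before S64 starts 7:15pm → clear.
S61: ends 10:45am at or before S64 starts 7:15pm → clear.
S62: ends 4pm at or before S64 starts 7:15pm → clear.
S63: starts 6:45pm before S64 ends 7:30pm, and ends 9pm after S64 starts 7:15pm → overlap.
S64 overlaps S63.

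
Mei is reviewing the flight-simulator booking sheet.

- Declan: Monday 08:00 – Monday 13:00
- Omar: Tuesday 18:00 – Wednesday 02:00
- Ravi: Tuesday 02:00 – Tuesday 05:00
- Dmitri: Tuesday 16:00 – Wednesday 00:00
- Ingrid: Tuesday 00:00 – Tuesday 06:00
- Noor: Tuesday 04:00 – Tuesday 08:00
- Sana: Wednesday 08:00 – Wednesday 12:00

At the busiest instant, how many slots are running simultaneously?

3

Walk through starts and ends in time order (an end at T is processed before a start at T):
Monday 08:00 start Declan → 1
Monday 13:00 end Declan → 0
Tuesday 00:00 start Ingrid → 1
Tuesday 02:00 start Ravi → 2
Tuesday 04:00 start Noor → 3
Tuesday 05:00 end Ravi → 2
Tuesday 06:00 end Ingrid → 1
Tuesday 08:00 end Noor → 0
Tuesday 16:00 start Dmitri → 1
Tuesday 18:00 start Omar → 2
Wednesday 00:00 end Dmitri → 1
Wednesday 02:00 end Omar → 0
Wednesday 08:00 start Sana → 1
Wednesday 12:00 end Sana → 0
Peak is 3, at Tuesday 04:00 (Ingrid, Noor, Ravi).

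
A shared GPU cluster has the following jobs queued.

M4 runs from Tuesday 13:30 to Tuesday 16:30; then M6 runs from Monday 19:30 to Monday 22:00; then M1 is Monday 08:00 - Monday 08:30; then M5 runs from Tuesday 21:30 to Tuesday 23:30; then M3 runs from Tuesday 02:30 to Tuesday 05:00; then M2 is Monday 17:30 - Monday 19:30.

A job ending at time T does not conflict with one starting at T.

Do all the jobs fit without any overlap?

Yes

Sorted by start: M1, M2, M6, M3, M4, M5.
M2 starts after M1 ends — done with M1.
M6 starts exactly when M2 ends (back-to-back, no overlap) — done with M2.
M3 starts after M6 ends — done with M6.
M4 starts after M3 ends — done with M3.
M5 starts after M4 ends.
Every pair is clear; the schedule has no overlaps.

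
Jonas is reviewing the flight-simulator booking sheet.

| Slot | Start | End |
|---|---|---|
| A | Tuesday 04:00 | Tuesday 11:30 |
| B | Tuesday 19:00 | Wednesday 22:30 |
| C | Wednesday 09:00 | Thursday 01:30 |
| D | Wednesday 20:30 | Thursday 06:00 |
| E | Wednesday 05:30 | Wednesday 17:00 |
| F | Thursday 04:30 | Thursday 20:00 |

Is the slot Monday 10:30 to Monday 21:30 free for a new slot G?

A: starts Tuesday 04:00 at or after G ends Monday 21:30 → clear.
B: starts Tuesday 19:00 at or after G ends Monday 21:30 → clear.
E: starts Wednesday 05:30 at or after G ends Monday 21:30 → clear.
C: starts Wednesday 09:00 at or after G ends Monday 21:30 → clear.
D: starts Wednesday 20:30 at or after G ends Monday 21:30 → clear.
F: starts Thursday 04:30 at or after G ends Monday 21:30 → clear.

Yes — the slot is free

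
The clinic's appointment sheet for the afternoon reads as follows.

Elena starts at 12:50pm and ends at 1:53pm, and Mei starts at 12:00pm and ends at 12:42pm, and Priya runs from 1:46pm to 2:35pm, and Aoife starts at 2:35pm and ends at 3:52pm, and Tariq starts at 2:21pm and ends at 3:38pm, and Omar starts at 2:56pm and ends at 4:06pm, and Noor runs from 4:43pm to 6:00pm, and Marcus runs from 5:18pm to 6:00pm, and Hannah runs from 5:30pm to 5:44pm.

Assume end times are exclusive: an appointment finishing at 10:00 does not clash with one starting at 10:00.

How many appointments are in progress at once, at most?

3

Walk through starts and ends in time order (an end at T is processed before a start at T):
12:00pm start Mei → 1
12:42pm end Mei → 0
12:50pm start Elena → 1
1:46pm start Priya → 2
1:53pm end Elena → 1
2:21pm start Tariq → 2
2:35pm end Priya → 1
2:35pm start Aoife → 2
2:56pm start Omar → 3
3:38pm end Tariq → 2
3:52pm end Aoife → 1
4:06pm end Omar → 0
4:43pm start Noor → 1
5:18pm start Marcus → 2
5:30pm start Hannah → 3
5:44pm end Hannah → 2
6:00pm end Marcus → 1
6:00pm end Noor → 0
Peak is 3, at 2:56pm (Aoife, Omar, Tariq).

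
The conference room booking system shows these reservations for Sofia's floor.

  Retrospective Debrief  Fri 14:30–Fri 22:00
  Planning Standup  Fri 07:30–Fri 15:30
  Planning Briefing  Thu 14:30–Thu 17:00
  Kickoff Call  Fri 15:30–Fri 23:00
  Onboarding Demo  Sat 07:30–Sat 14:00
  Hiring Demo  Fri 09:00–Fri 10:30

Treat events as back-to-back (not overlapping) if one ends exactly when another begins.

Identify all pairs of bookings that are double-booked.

Sorted by start: Planning Briefing, Planning Standup, Hiring Demo, Retrospective Debrief, Kickoff Call, Onboarding Demo.
Planning Standup starts after Planning Briefing ends, so Planning Briefing has no further overlaps.
Hiring Demo starts before Planning Standup ends → Planning Standup and Hiring Demo overlap.
Retrospective Debrief starts before Planning Standup ends → Planning Standup and Retrospective Debrief overlap.
Kickoff Call starts exactly when Planning Standup ends (back-to-back, no overlap), so Planning Standup has no further overlaps.
Retrospective Debrief starts after Hiring Demo ends, so Hiring Demo has no further overlaps.
Kickoff Call starts before Retrospective Debrief ends → Retrospective Debrief and Kickoff Call overlap.
Onboarding Demo starts after Retrospective Debrief ends.
Onboarding Demo starts after Kickoff Call ends.

Hiring Demo & Planning Standup, Kickoff Call & Retrospective Debrief, Planning Standup & Retrospective Debrief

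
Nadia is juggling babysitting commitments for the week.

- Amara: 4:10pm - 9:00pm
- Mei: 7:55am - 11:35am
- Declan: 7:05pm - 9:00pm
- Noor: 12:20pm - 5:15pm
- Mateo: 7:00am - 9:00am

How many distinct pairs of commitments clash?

3

Two intervals overlap when each starts before the other ends.
Sorted by start: Mateo, Mei, Noor, Amara, Declan.
Mei starts before Mateo ends → Mateo and Mei overlap.
Noor starts after Mateo ends — done with Mateo.
Noor starts after Mei ends — done with Mei.
Amara starts before Noor ends → Noor and Amara overlap.
Declan starts after Noor ends.
Declan starts before Amara ends → Amara and Declan overlap.
Overlapping pairs: Amara & Declan, Amara & Noor, Mateo & Mei — 3 in total.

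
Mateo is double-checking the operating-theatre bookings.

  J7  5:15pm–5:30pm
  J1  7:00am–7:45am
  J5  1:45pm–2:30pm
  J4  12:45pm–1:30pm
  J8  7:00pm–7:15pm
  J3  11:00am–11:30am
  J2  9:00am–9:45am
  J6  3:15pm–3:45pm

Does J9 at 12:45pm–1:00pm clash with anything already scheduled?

J1: ends 7:45am at or before J9 starts 12:45pm → clear.
J2: ends 9:45am at or before J9 starts 12:45pm → clear.
J3: ends 11:30am at or before J9 starts 12:45pm → clear.
J4: starts 12:45pm before J9 ends 1:00pm, and ends 1:30pm after J9 starts 12:45pm → overlap.
J5: starts 1:45pm at or after J9 ends 1:00pm → clear.
J6: starts 3:15pm at or after J9 ends 1:00pm → clear.
J7: starts 5:15pm at or after J9 ends 1:00pm → clear.
J8: starts 7:00pm at or after J9 ends 1:00pm → clear.
J9 overlaps J4.

Yes — it overlaps J4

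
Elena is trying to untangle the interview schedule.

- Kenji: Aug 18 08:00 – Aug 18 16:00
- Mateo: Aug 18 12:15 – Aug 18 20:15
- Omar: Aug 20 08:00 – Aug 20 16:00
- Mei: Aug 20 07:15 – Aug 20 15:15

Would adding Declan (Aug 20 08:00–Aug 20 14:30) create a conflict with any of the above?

Yes — it overlaps Mei, Omar

Kenji: ends Aug 18 16:00 at or before Declan starts Aug 20 08:00 → clear.
Mateo: ends Aug 18 20:15 at or before Declan starts Aug 20 08:00 → clear.
Mei: starts Aug 20 07:15 before Declan ends Aug 20 14:30, and ends Aug 20 15:15 after Declan starts Aug 20 08:00 → overlap.
Omar: starts Aug 20 08:00 before Declan ends Aug 20 14:30, and ends Aug 20 16:00 after Declan starts Aug 20 08:00 → overlap.
Declan overlaps Mei, Omar.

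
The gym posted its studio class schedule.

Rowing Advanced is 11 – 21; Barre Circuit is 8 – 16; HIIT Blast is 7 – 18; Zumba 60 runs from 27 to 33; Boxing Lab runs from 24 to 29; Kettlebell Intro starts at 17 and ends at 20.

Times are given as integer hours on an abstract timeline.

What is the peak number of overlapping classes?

Sort all start/end points and keep a running count:
7 start HIIT Blast → 1
8 start Barre Circuit → 2
11 start Rowing Advanced → 3
16 end Barre Circuit → 2
17 start Kettlebell Intro → 3
18 end HIIT Blast → 2
20 end Kettlebell Intro → 1
21 end Rowing Advanced → 0
24 start Boxing Lab → 1
27 start Zumba 60 → 2
29 end Boxing Lab → 1
33 end Zumba 60 → 0
Peak is 3, at 11 (Barre Circuit, HIIT Blast, Rowing Advanced).

3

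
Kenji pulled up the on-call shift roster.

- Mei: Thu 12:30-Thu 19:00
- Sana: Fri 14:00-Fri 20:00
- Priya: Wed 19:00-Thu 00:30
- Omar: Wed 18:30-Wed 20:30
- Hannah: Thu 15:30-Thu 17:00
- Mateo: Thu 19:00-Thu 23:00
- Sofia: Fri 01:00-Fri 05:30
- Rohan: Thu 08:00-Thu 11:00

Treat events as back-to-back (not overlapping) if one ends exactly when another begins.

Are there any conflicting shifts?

Two intervals overlap when each starts before the other ends.
Sorted by start: Omar, Priya, Rohan, Mei, Hannah, Mateo, Sofia, Sana.
Priya starts before Omar ends → Omar and Priya overlap.
That's a conflict, so the schedule is not conflict-free.

Yes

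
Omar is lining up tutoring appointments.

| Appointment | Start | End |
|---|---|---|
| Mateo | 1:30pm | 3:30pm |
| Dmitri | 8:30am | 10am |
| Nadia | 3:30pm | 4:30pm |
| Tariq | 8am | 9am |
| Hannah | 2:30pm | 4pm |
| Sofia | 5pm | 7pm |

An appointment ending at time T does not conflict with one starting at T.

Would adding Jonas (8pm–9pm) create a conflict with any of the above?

No — it doesn't clash with anything

Tariq: ends 9am at or before Jonas starts 8pm → clear.
Dmitri: ends 10am at or before Jonas starts 8pm → clear.
Mateo: ends 3:30pm at or before Jonas starts 8pm → clear.
Hannah: ends 4pm at or before Jonas starts 8pm → clear.
Nadia: ends 4:30pm at or before Jonas starts 8pm → clear.
Sofia: ends 7pm at or before Jonas starts 8pm → clear.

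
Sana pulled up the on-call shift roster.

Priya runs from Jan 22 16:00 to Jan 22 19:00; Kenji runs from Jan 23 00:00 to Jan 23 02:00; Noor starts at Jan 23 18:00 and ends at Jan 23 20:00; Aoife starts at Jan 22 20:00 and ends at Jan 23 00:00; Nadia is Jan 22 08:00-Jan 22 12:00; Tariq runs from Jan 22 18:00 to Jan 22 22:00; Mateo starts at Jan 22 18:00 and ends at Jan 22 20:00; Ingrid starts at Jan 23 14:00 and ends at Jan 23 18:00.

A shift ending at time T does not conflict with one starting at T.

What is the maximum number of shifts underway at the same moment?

Sweep the timeline, counting +1 at each start and −1 at each end (ends before starts at a tie):
Jan 22 08:00 start Nadia → 1
Jan 22 12:00 end Nadia → 0
Jan 22 16:00 start Priya → 1
Jan 22 18:00 start Mateo → 2
Jan 22 18:00 start Tariq → 3
Jan 22 19:00 end Priya → 2
Jan 22 20:00 end Mateo → 1
Jan 22 20:00 start Aoife → 2
Jan 22 22:00 end Tariq → 1
Jan 23 00:00 end Aoife → 0
Jan 23 00:00 start Kenji → 1
Jan 23 02:00 end Kenji → 0
Jan 23 14:00 start Ingrid → 1
Jan 23 18:00 end Ingrid → 0
Jan 23 18:00 start Noor → 1
Jan 23 20:00 end Noor → 0
Peak is 3, at Jan 22 18:00 (Mateo, Priya, Tariq).

3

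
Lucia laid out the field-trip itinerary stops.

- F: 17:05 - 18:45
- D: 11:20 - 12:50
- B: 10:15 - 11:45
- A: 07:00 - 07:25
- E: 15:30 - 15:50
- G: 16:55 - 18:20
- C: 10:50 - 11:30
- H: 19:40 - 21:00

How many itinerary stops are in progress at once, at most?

Sort all start/end points and keep a running count:
07:00 start A → 1
07:25 end A → 0
10:15 start B → 1
10:50 start C → 2
11:20 start D → 3
11:30 end C → 2
11:45 end B → 1
12:50 end D → 0
15:30 start E → 1
15:50 end E → 0
16:55 start G → 1
17:05 start F → 2
18:20 end G → 1
18:45 end F → 0
19:40 start H → 1
21:00 end H → 0
Peak is 3, at 11:20 (B, C, D).

3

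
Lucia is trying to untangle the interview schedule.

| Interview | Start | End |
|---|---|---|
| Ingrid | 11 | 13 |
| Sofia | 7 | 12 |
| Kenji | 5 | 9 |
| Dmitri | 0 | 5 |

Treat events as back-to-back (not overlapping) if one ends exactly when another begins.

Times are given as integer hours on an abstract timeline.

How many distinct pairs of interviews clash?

2

Sorted by start: Dmitri, Kenji, Sofia, Ingrid.
Kenji starts exactly when Dmitri ends (back-to-back, no overlap) — done with Dmitri.
Sofia starts before Kenji ends → Kenji and Sofia overlap.
Ingrid starts after Kenji ends.
Ingrid starts before Sofia ends → Sofia and Ingrid overlap.
Overlapping pairs: Ingrid & Sofia, Kenji & Sofia — 2 in total.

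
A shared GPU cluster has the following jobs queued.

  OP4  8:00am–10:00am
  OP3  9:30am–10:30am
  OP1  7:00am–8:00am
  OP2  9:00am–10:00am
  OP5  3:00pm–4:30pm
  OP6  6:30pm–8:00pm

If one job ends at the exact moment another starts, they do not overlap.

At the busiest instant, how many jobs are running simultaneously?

3

Sort all start/end points and keep a running count:
7:00am start OP1 → 1
8:00am end OP1 → 0
8:00am start OP4 → 1
9:00am start OP2 → 2
9:30am start OP3 → 3
10:00am end OP2 → 2
10:00am end OP4 → 1
10:30am end OP3 → 0
3:00pm start OP5 → 1
4:30pm end OP5 → 0
6:30pm start OP6 → 1
8:00pm end OP6 → 0
Peak is 3, at 9:30am (OP2, OP3, OP4).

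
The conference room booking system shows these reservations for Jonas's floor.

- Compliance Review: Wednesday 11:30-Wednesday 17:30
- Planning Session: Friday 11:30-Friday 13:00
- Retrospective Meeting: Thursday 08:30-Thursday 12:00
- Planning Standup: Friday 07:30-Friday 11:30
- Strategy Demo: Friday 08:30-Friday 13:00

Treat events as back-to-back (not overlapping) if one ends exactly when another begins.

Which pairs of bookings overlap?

Planning Session & Strategy Demo, Planning Standup & Strategy Demo

Two intervals overlap when each starts before the other ends.
Sorted by start: Compliance Review, Retrospective Meeting, Planning Standup, Strategy Demo, Planning Session.
Retrospective Meeting starts after Compliance Review ends, so nothing later overlaps Compliance Review either.
Planning Standup starts after Retrospective Meeting ends, so nothing later overlaps Retrospective Meeting either.
Strategy Demo starts before Planning Standup ends → Planning Standup and Strategy Demo overlap.
Planning Session starts exactly when Planning Standup ends (back-to-back, no overlap).
Planning Session starts before Strategy Demo ends → Strategy Demo and Planning Session overlap.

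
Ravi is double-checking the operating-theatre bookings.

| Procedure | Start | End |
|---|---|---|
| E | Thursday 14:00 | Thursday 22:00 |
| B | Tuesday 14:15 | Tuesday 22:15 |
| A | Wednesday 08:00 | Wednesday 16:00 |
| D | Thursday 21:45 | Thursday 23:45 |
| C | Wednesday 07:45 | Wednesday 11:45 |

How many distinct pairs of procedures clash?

2

Two intervals overlap when each starts before the other ends.
Sorted by start: B, C, A, E, D.
C starts after B ends — done with B.
A starts before C ends → C and A overlap.
E starts after C ends — done with C.
E starts after A ends — done with A.
D starts before E ends → E and D overlap.
Overlapping pairs: A & C, D & E — 2 in total.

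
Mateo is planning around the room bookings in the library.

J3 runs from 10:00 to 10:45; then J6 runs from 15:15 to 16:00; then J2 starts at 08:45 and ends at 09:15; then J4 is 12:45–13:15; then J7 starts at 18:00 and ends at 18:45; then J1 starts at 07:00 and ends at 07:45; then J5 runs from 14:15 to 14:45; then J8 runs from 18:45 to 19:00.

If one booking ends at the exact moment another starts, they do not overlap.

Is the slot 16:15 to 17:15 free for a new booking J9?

J1: ends 07:45 at or before J9 starts 16:15 → clear.
J2: ends 09:15 at or before J9 starts 16:15 → clear.
J3: ends 10:45 at or before J9 starts 16:15 → clear.
J4: ends 13:15 at or before J9 starts 16:15 → clear.
J5: ends 14:45 at or before J9 starts 16:15 → clear.
J6: ends 16:00 at or before J9 starts 16:15 → clear.
J7: starts 18:00 at or after J9 ends 17:15 → clear.
J8: starts 18:45 at or after J9 ends 17:15 → clear.

Yes — the slot is free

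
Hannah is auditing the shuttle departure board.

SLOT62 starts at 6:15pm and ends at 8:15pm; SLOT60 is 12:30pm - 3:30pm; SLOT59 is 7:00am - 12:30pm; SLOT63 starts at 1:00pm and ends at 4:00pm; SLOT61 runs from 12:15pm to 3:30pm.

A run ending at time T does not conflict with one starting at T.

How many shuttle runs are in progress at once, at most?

3

Sweep the timeline, counting +1 at each start and −1 at each end (ends before starts at a tie):
7:00am start SLOT59 → 1
12:15pm start SLOT61 → 2
12:30pm end SLOT59 → 1
12:30pm start SLOT60 → 2
1:00pm start SLOT63 → 3
3:30pm end SLOT60 → 2
3:30pm end SLOT61 → 1
4:00pm end SLOT63 → 0
6:15pm start SLOT62 → 1
8:15pm end SLOT62 → 0
Peak is 3, at 1:00pm (SLOT60, SLOT61, SLOT63).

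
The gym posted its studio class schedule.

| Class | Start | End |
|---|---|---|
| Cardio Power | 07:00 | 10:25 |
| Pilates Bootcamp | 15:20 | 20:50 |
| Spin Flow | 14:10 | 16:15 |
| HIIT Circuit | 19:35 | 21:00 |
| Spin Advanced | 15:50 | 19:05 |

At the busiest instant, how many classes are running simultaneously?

Walk through starts and ends in time order (an end at T is processed before a start at T):
07:00 start Cardio Power → 1
10:25 end Cardio Power → 0
14:10 start Spin Flow → 1
15:20 start Pilates Bootcamp → 2
15:50 start Spin Advanced → 3
16:15 end Spin Flow → 2
19:05 end Spin Advanced → 1
19:35 start HIIT Circuit → 2
20:50 end Pilates Bootcamp → 1
21:00 end HIIT Circuit → 0
Peak is 3, at 15:50 (Pilates Bootcamp, Spin Advanced, Spin Flow).

3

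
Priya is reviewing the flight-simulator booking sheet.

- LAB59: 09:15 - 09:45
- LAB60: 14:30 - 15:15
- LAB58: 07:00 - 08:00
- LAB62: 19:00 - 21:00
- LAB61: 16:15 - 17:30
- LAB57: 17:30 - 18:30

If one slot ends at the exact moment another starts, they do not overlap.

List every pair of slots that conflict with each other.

no overlapping pairs

Sorted by start: LAB58, LAB59, LAB60, LAB61, LAB57, LAB62.
LAB59 starts after LAB58 ends; LAB58 is clear from here.
LAB60 starts after LAB59 ends; LAB59 is clear from here.
LAB61 starts after LAB60 ends; LAB60 is clear from here.
LAB57 starts exactly when LAB61 ends (back-to-back, no overlap); LAB61 is clear from here.
LAB62 starts after LAB57 ends.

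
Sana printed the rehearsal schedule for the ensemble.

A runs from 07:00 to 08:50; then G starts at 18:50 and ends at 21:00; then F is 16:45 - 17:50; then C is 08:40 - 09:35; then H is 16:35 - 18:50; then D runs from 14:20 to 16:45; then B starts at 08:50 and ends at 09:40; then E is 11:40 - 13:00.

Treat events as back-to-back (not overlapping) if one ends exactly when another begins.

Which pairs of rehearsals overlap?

A & C, B & C, D & H, F & H

Two intervals overlap when each starts before the other ends.
Sorted by start: A, C, B, E, D, H, F, G.
C starts before A ends → A and C overlap.
B starts exactly when A ends (back-to-back, no overlap), so A has no further overlaps.
B starts before C ends → C and B overlap.
E starts after C ends, so C has no further overlaps.
E starts after B ends, so B has no further overlaps.
D starts after E ends, so E has no further overlaps.
H starts before D ends → D and H overlap.
F starts exactly when D ends (back-to-back, no overlap), so D has no further overlaps.
F starts before H ends → H and F overlap.
G starts exactly when H ends (back-to-back, no overlap).
G starts after F ends.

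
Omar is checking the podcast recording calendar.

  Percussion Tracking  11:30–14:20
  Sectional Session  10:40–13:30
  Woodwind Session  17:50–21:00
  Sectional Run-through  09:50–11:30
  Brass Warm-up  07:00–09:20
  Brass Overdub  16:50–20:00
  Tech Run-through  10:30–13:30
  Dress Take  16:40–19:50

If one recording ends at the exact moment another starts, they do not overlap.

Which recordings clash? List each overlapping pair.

Two intervals overlap when each starts before the other ends.
Sorted by start: Brass Warm-up, Sectional Run-through, Tech Run-through, Sectional Session, Percussion Tracking, Dress Take, Brass Overdub, Woodwind Session.
Sectional Run-through starts after Brass Warm-up ends, so nothing later overlaps Brass Warm-up either.
Tech Run-through starts before Sectional Run-through ends → Sectional Run-through and Tech Run-through overlap.
Sectional Session starts before Sectional Run-through ends → Sectional Run-through and Sectional Session overlap.
Percussion Tracking starts exactly when Sectional Run-through ends (back-to-back, no overlap), so nothing later overlaps Sectional Run-through either.
Sectional Session starts before Tech Run-through ends → Tech Run-through and Sectional Session overlap.
Percussion Tracking starts before Tech Run-through ends → Tech Run-through and Percussion Tracking overlap.
Dress Take starts after Tech Run-through ends, so nothing later overlaps Tech Run-through either.
Percussion Tracking starts before Sectional Session ends → Sectional Session and Percussion Tracking overlap.
Dress Take starts after Sectional Session ends, so nothing later overlaps Sectional Session either.
Dress Take starts after Percussion Tracking ends, so nothing later overlaps Percussion Tracking either.
Brass Overdub starts before Dress Take ends → Dress Take and Brass Overdub overlap.
Woodwind Session starts before Dress Take ends → Dress Take and Woodwind Session overlap.
Woodwind Session starts before Brass Overdub ends → Brass Overdub and Woodwind Session overlap.

Brass Overdub & Dress Take, Brass Overdub & Woodwind Session, Dress Take & Woodwind Session, Percussion Tracking & Sectional Session, Percussion Tracking & Tech Run-through, Sectional Run-through & Sectional Session, Sectional Run-through & Tech Run-through, Sectional Session & Tech Run-through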